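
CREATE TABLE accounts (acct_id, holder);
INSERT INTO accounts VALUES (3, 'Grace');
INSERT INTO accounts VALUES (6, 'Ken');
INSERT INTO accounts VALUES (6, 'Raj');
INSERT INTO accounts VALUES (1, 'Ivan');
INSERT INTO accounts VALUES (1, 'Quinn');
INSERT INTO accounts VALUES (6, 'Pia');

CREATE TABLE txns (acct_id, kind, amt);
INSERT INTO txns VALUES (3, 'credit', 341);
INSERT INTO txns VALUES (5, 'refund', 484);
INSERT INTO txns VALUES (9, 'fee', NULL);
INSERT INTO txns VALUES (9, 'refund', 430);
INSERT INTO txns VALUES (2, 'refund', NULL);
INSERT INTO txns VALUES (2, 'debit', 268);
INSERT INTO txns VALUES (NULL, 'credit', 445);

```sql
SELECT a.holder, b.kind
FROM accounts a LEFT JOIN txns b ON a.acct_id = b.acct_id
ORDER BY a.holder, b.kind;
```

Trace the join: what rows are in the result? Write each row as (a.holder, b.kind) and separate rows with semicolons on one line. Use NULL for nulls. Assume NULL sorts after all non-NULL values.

LEFT JOIN keeps every row from `accounts`; unmatched rows get NULL for `txns`'s columns.
Matching on a.acct_id = b.acct_id. A NULL in a compared column never satisfies the condition.
Matched pairs: 1; unmatched a rows kept: 5.

(Grace, credit); (Ivan, NULL); (Ken, NULL); (Pia, NULL); (Quinn, NULL); (Raj, NULL)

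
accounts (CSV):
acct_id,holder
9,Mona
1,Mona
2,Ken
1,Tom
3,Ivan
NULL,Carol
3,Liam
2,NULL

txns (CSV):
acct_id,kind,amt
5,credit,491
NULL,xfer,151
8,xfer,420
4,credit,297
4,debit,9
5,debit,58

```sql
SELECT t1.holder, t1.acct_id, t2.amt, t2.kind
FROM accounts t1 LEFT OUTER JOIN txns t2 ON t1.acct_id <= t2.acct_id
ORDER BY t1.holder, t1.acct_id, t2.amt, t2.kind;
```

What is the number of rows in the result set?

LEFT JOIN keeps every row from `accounts`; unmatched rows get NULL for `txns`'s columns.
Matching on t1.acct_id <= t2.acct_id. A NULL in a compared column never satisfies the condition.
- acct_id=9: no t2 row matches, row kept with t2 columns NULL.
- acct_id=1: 5 matching t2 row(s), so 5 row(s) emitted.
- acct_id=2: 5 matching t2 row(s), so 5 row(s) emitted.
- acct_id=1: 5 matching t2 row(s), so 5 row(s) emitted.
- acct_id=3: 5 matching t2 row(s), so 5 row(s) emitted.
- acct_id=NULL: no t2 row matches, row kept with t2 columns NULL.
- acct_id=3: 5 matching t2 row(s), so 5 row(s) emitted.
- acct_id=2: 5 matching t2 row(s), so 5 row(s) emitted.
Total: 30 matched + 2 padded = 32 rows.

32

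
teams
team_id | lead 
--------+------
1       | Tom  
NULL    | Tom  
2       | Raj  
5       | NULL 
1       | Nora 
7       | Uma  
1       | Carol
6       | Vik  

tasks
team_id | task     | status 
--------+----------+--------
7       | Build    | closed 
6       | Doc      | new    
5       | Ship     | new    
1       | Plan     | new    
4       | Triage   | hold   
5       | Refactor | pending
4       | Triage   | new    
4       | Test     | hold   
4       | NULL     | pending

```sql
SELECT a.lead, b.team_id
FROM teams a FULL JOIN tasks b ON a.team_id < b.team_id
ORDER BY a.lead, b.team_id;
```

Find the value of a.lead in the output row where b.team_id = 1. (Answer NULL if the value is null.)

FULL OUTER JOIN keeps every row from both sides; unmatched rows get NULL for the other side's columns.
Matching on a.team_id < b.team_id. A NULL in a compared column never satisfies the condition.
Matched pairs: 35; unmatched a rows kept: 2; unmatched b rows kept: 1.

NULL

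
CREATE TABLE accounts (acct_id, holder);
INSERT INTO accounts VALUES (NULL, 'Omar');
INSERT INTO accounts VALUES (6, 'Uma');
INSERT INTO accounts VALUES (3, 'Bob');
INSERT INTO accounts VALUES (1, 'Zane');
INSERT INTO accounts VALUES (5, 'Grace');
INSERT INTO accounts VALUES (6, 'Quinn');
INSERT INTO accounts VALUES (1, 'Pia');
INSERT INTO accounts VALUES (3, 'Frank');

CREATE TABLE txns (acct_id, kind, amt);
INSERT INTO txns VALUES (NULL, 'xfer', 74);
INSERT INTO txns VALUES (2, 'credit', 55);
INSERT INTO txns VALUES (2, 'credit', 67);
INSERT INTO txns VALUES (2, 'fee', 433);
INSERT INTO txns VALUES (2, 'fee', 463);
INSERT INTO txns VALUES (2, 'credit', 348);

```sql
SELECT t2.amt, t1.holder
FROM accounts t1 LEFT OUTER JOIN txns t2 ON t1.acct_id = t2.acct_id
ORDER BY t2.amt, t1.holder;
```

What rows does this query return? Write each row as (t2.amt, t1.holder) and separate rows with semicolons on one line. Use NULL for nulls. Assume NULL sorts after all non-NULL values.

LEFT JOIN keeps every row from `accounts`; unmatched rows get NULL for `txns`'s columns.
Matching on t1.acct_id = t2.acct_id. A NULL in a compared column never satisfies the condition.
- t1 row (acct_id=NULL): no match → kept, t2 columns NULL.
- t1 row (acct_id=6): no match → kept, t2 columns NULL.
- t1 row (acct_id=3): no match → kept, t2 columns NULL.
- t1 row (acct_id=1): no match → kept, t2 columns NULL.
- t1 row (acct_id=5): no match → kept, t2 columns NULL.
- t1 row (acct_id=6): no match → kept, t2 columns NULL.
- t1 row (acct_id=1): no match → kept, t2 columns NULL.
- t1 row (acct_id=3): no match → kept, t2 columns NULL.
After projecting and ordering:
t2.amt | t1.holder
NULL | Bob
NULL | Frank
NULL | Grace
NULL | Omar
NULL | Pia
NULL | Quinn
NULL | Uma
NULL | Zane

(NULL, Bob); (NULL, Frank); (NULL, Grace); (NULL, Omar); (NULL, Pia); (NULL, Quinn); (NULL, Uma); (NULL, Zane)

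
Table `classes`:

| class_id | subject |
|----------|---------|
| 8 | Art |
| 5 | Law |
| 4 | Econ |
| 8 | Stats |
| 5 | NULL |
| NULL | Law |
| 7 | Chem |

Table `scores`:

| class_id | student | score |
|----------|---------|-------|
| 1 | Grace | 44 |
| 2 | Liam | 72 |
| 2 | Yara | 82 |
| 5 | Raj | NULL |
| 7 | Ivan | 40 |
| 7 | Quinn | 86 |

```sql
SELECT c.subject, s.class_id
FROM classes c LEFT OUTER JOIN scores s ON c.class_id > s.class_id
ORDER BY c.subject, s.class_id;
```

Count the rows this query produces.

26

LEFT JOIN keeps every row from `classes`; unmatched rows get NULL for `scores`'s columns.
Matching on c.class_id > s.class_id. A NULL in a compared column never satisfies the condition.
- class_id=8: 6 matching s row(s), so 6 row(s) emitted.
- class_id=5: 3 matching s row(s), so 3 row(s) emitted.
- class_id=4: 3 matching s row(s), so 3 row(s) emitted.
- class_id=8: 6 matching s row(s), so 6 row(s) emitted.
- class_id=5: 3 matching s row(s), so 3 row(s) emitted.
- class_id=NULL: no s row matches, row kept with s columns NULL.
- class_id=7: 4 matching s row(s), so 4 row(s) emitted.
Total: 25 matched + 1 padded = 26 rows.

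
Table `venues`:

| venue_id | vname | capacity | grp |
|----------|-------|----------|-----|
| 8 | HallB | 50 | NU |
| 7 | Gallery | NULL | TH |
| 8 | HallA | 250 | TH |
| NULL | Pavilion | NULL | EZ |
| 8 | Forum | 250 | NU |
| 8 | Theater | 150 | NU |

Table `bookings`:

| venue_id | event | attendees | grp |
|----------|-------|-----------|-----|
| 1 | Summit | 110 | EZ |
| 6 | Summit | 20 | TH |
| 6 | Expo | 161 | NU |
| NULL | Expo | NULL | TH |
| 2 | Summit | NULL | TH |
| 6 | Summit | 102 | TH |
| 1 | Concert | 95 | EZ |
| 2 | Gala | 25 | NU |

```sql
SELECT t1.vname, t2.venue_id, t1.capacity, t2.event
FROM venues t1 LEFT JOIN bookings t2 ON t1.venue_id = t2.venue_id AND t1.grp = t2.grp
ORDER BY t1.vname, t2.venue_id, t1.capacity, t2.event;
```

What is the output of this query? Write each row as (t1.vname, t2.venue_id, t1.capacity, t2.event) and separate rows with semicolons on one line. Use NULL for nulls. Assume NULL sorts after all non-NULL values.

LEFT JOIN keeps every row from `venues`; unmatched rows get NULL for `bookings`'s columns.
Matching on t1.venue_id = t2.venue_id AND t1.grp = t2.grp. A NULL in a compared column never satisfies the condition.
Matched pairs: 0; unmatched t1 rows kept: 6.

(Forum, NULL, 250, NULL); (Gallery, NULL, NULL, NULL); (HallA, NULL, 250, NULL); (HallB, NULL, 50, NULL); (Pavilion, NULL, NULL, NULL); (Theater, NULL, 150, NULL)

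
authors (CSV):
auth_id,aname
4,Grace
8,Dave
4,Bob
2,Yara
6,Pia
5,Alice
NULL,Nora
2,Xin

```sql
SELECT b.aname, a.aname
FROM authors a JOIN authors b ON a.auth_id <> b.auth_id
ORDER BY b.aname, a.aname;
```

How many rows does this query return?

38

INNER JOIN keeps only pairs where the ON condition holds.
Matching on a.auth_id <> b.auth_id. A NULL in a compared column never satisfies the condition.
Matched pairs: 38.
Total: 38 rows.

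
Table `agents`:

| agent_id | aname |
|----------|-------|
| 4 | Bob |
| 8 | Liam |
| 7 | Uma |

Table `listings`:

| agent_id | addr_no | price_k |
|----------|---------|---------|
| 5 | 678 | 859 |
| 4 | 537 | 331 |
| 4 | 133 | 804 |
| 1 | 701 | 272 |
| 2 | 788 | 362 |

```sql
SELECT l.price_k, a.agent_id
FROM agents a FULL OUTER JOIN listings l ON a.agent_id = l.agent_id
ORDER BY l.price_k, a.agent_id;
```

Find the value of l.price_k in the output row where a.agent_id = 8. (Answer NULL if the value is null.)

FULL OUTER JOIN keeps every row from both sides; unmatched rows get NULL for the other side's columns.
Matching on a.agent_id = l.agent_id.
- a[0] agent_id=4 → 2 match(es) in l → 2 row(s).
- a[1] agent_id=8 → no match; kept with NULLs on the l side.
- a[2] agent_id=7 → no match; kept with NULLs on the l side.
- 3 l row(s) had no a match → kept, a columns NULL.

NULL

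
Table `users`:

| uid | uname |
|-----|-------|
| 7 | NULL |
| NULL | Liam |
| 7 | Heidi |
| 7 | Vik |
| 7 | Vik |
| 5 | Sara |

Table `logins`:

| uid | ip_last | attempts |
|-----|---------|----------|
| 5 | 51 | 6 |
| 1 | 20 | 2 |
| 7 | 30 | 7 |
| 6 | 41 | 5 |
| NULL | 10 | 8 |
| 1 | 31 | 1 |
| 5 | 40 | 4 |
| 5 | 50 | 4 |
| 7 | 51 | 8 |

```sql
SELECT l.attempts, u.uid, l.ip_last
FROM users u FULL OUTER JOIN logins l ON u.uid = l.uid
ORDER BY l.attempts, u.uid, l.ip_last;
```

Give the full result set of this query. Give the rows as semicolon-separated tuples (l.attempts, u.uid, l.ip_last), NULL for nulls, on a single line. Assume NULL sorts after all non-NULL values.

(1, NULL, 31); (2, NULL, 20); (4, 5, 40); (4, 5, 50); (5, NULL, 41); (6, 5, 51); (7, 7, 30); (7, 7, 30); (7, 7, 30); (7, 7, 30); (8, 7, 51); (8, 7, 51); (8, 7, 51); (8, 7, 51); (8, NULL, 10); (NULL, NULL, NULL)

FULL OUTER JOIN keeps every row from both sides; unmatched rows get NULL for the other side's columns.
Matching on u.uid = l.uid. A NULL in a compared column never satisfies the condition.
Matched pairs: 11; unmatched u rows kept: 1; unmatched l rows kept: 4.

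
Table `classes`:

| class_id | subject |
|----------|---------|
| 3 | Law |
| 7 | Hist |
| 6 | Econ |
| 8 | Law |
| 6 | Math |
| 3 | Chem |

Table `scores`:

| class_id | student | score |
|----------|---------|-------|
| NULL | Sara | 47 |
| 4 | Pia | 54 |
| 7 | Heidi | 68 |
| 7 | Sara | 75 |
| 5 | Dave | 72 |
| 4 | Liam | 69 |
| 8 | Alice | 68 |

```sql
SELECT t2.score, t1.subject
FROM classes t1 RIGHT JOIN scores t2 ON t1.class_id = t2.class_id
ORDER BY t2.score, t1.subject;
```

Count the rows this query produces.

7

RIGHT JOIN keeps every row from `scores`; unmatched rows get NULL for `classes`'s columns.
Matching on t1.class_id = t2.class_id. A NULL in a compared column never satisfies the condition.
- t1[0] class_id=3 → no match.
- t1[1] class_id=7 → 2 match(es) in t2 → 2 row(s).
- t1[2] class_id=6 → no match.
- t1[3] class_id=8 → 1 match(es) in t2 → 1 row(s).
- t1[4] class_id=6 → no match.
- t1[5] class_id=3 → no match.
- 4 row(s) from t2 found no t1 partner → padded with NULL.
Total: 3 matched + 4 padded = 7 rows.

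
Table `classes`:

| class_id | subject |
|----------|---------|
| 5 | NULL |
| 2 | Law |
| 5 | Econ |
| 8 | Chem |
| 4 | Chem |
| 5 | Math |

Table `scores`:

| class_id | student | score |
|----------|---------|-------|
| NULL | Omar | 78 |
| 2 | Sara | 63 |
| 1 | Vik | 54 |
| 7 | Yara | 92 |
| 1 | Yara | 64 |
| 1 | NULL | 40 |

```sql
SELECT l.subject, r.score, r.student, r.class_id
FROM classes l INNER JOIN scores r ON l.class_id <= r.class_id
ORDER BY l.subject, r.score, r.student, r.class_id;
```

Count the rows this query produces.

6

INNER JOIN keeps only pairs where the ON condition holds.
Matching on l.class_id <= r.class_id. A NULL in a compared column never satisfies the condition.
- l row (class_id=5): matches 1 r row(s) → 1 output row(s).
- l row (class_id=2): matches 2 r row(s) → 2 output row(s).
- l row (class_id=5): matches 1 r row(s) → 1 output row(s).
- l row (class_id=8): no match → dropped.
- l row (class_id=4): matches 1 r row(s) → 1 output row(s).
- l row (class_id=5): matches 1 r row(s) → 1 output row(s).
Total: 6 rows.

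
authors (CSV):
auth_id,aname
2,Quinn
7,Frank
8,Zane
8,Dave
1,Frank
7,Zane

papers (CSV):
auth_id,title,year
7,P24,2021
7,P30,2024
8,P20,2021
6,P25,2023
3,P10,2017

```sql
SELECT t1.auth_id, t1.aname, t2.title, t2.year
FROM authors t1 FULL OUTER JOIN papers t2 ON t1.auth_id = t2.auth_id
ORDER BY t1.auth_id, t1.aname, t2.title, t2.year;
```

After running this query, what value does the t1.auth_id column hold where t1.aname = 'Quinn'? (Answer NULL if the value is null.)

FULL OUTER JOIN keeps every row from both sides; unmatched rows get NULL for the other side's columns.
Matching on t1.auth_id = t2.auth_id.
- t1 row (auth_id=2): no match → kept, t2 columns NULL.
- t1 row (auth_id=7): matches 2 t2 row(s) → 2 output row(s).
- t1 row (auth_id=8): matches 1 t2 row(s) → 1 output row(s).
- t1 row (auth_id=8): matches 1 t2 row(s) → 1 output row(s).
- t1 row (auth_id=1): no match → kept, t2 columns NULL.
- t1 row (auth_id=7): matches 2 t2 row(s) → 2 output row(s).
- 2 row(s) from t2 found no t1 partner → padded with NULL.

2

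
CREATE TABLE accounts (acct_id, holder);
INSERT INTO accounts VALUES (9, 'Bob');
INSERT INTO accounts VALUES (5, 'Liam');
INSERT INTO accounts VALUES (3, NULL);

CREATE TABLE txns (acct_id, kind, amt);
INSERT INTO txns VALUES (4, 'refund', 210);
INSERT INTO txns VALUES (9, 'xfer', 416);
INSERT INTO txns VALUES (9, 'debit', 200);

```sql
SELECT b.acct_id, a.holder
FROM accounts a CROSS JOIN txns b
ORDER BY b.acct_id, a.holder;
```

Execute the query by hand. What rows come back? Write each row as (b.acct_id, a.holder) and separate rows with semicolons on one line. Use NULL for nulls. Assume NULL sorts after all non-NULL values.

CROSS JOIN pairs every row of `accounts` with every row of `txns`: 3 × 3 = 9 rows.
After projecting and ordering:
b.acct_id | a.holder
4 | Bob
4 | Liam
4 | NULL
9 | Bob
9 | Bob
9 | Liam
9 | Liam
9 | NULL
9 | NULL

(4, Bob); (4, Liam); (4, NULL); (9, Bob); (9, Bob); (9, Liam); (9, Liam); (9, NULL); (9, NULL)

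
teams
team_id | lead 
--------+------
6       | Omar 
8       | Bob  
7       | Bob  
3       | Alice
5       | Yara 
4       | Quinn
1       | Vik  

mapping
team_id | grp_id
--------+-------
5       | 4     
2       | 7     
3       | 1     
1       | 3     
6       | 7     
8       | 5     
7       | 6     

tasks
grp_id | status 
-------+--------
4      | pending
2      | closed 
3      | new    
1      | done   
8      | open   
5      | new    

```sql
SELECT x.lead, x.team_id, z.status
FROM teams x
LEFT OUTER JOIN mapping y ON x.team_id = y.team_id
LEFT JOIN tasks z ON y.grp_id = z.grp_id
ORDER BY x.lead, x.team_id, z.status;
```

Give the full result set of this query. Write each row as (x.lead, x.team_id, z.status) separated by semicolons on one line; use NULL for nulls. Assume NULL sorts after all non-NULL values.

Evaluate left to right. First `teams x LEFT JOIN mapping y` on team_id: 7 row(s).
Then LEFT JOIN `tasks z` on grp_id: each of those 7 rows is kept; rows whose y.grp_id has no match in z get NULL for z's columns.

(Alice, 3, done); (Bob, 7, NULL); (Bob, 8, new); (Omar, 6, NULL); (Quinn, 4, NULL); (Vik, 1, new); (Yara, 5, pending)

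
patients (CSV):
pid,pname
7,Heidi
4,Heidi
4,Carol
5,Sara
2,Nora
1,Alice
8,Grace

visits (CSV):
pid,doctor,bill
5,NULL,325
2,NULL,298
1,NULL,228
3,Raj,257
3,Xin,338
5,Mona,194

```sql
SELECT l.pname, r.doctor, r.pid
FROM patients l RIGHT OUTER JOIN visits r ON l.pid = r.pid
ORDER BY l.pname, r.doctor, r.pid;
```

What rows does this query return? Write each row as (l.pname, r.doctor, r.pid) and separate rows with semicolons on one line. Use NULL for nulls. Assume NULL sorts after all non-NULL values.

RIGHT JOIN keeps every row from `visits`; unmatched rows get NULL for `patients`'s columns.
Matching on l.pid = r.pid.
- l (pid=7) has no partner in r.
- l (pid=4) has no partner in r.
- l (pid=4) has no partner in r.
- l (pid=5) pairs with 2 row(s) of r.
- l (pid=2) pairs with 1 row(s) of r.
- l (pid=1) pairs with 1 row(s) of r.
- l (pid=8) has no partner in r.
- 2 r row(s) had no l match → kept, l columns NULL.
After projecting and ordering:
l.pname | r.doctor | r.pid
Alice | NULL | 1
Nora | NULL | 2
Sara | Mona | 5
Sara | NULL | 5
NULL | Raj | 3
NULL | Xin | 3

(Alice, NULL, 1); (Nora, NULL, 2); (Sara, Mona, 5); (Sara, NULL, 5); (NULL, Raj, 3); (NULL, Xin, 3)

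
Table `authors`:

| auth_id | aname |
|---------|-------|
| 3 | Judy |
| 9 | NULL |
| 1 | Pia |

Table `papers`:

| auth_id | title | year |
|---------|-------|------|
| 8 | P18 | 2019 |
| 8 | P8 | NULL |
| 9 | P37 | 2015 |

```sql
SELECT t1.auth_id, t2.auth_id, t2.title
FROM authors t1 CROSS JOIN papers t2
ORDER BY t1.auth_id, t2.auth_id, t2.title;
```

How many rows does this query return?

9

CROSS JOIN pairs every row of `authors` with every row of `papers`: 3 × 3 = 9 rows.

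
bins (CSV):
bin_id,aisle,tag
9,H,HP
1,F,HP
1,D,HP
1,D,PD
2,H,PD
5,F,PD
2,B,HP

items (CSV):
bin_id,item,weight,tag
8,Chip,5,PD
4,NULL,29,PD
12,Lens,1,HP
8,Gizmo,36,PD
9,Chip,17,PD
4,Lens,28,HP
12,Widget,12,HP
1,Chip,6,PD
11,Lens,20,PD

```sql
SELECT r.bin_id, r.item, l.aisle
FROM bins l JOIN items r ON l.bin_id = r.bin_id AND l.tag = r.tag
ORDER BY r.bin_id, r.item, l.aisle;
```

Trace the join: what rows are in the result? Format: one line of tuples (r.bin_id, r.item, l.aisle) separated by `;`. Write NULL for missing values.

(1, Chip, D)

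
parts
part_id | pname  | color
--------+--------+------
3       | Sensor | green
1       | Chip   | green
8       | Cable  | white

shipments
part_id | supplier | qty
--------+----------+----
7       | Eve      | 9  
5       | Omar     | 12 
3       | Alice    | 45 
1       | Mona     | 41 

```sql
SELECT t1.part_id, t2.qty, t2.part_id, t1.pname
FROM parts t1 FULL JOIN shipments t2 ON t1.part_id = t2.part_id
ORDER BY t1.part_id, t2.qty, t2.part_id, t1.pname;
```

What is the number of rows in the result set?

5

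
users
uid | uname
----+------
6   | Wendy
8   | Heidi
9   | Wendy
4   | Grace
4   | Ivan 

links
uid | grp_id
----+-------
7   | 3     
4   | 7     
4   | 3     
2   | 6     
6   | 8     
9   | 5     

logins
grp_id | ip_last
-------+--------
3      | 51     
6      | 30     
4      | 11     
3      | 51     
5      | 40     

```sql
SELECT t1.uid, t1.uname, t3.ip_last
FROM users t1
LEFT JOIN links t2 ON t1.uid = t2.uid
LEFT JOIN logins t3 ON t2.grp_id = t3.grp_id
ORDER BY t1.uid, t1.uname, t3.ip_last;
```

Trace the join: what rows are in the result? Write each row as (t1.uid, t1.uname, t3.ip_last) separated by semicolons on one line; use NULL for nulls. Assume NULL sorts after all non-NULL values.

Step 1 — t1 LEFT JOIN t2 on uid → 7 row(s).
Then LEFT JOIN `logins t3` on grp_id: each of those 7 rows is kept; rows whose t2.grp_id has no match in t3 get NULL for t3's columns.

(4, Grace, 51); (4, Grace, 51); (4, Grace, NULL); (4, Ivan, 51); (4, Ivan, 51); (4, Ivan, NULL); (6, Wendy, NULL); (8, Heidi, NULL); (9, Wendy, 40)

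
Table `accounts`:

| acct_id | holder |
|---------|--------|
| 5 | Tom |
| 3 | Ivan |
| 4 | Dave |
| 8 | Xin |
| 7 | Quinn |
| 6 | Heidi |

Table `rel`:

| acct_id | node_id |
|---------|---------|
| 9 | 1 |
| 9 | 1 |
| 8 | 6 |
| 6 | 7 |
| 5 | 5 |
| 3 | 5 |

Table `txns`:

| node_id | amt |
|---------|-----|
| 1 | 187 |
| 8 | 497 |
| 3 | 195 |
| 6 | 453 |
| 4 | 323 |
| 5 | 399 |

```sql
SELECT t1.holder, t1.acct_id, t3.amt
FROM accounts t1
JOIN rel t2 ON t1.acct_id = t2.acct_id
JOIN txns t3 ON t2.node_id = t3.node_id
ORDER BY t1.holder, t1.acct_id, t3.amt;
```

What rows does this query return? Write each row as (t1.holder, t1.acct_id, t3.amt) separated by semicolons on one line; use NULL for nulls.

Step 1 — t1 INNER JOIN t2 on acct_id → 4 row(s).
Then INNER JOIN `txns t3` on node_id: keep only rows whose t2.node_id appears in t3.

(Ivan, 3, 399); (Tom, 5, 399); (Xin, 8, 453)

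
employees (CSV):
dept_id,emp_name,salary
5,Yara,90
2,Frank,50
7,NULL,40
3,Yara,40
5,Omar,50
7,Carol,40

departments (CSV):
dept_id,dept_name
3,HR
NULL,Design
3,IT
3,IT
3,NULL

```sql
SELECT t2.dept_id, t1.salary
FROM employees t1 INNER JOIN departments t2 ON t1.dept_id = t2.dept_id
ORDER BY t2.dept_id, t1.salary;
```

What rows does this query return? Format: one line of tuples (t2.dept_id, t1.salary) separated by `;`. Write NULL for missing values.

INNER JOIN keeps only pairs where the ON condition holds.
Matching on t1.dept_id = t2.dept_id. A NULL in a compared column never satisfies the condition.
- t1[0] dept_id=5 → no match; dropped.
- t1[1] dept_id=2 → no match; dropped.
- t1[2] dept_id=7 → no match; dropped.
- t1[3] dept_id=3 → 4 match(es) in t2 → 4 row(s).
- t1[4] dept_id=5 → no match; dropped.
- t1[5] dept_id=7 → no match; dropped.
After projecting and ordering:
t2.dept_id | t1.salary
3 | 40
3 | 40
3 | 40
3 | 40

(3, 40); (3, 40); (3, 40); (3, 40)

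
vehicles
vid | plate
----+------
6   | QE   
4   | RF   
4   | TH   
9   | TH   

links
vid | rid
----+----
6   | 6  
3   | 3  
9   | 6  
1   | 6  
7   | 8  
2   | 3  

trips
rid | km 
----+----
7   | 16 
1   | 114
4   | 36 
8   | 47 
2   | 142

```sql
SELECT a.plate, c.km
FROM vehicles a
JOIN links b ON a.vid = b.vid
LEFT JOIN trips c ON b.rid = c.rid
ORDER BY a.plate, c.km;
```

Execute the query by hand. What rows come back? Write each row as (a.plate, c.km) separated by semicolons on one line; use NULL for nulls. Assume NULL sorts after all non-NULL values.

(QE, NULL); (TH, NULL)

Evaluate left to right. First `vehicles a INNER JOIN links b` on vid: 2 row(s).
Then LEFT JOIN `trips c` on rid: each of those 2 rows is kept; rows whose b.rid has no match in c get NULL for c's columns.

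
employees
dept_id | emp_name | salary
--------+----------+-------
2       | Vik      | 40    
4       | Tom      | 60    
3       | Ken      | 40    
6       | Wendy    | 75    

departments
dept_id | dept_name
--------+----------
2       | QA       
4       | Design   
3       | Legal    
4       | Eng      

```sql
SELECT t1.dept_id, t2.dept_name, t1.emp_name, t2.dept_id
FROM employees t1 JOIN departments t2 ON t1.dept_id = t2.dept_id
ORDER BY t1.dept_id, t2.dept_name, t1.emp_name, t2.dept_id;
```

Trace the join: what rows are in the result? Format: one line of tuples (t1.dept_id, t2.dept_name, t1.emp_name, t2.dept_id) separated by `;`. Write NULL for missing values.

INNER JOIN keeps only pairs where the ON condition holds.
Matching on t1.dept_id = t2.dept_id.
- t1 (dept_id=2) pairs with 1 row(s) of t2.
- t1 (dept_id=4) pairs with 2 row(s) of t2.
- t1 (dept_id=3) pairs with 1 row(s) of t2.
- t1 (dept_id=6) has no partner → excluded.
After projecting and ordering:
t1.dept_id | t2.dept_name | t1.emp_name | t2.dept_id
2 | QA | Vik | 2
3 | Legal | Ken | 3
4 | Design | Tom | 4
4 | Eng | Tom | 4

(2, QA, Vik, 2); (3, Legal, Ken, 3); (4, Design, Tom, 4); (4, Eng, Tom, 4)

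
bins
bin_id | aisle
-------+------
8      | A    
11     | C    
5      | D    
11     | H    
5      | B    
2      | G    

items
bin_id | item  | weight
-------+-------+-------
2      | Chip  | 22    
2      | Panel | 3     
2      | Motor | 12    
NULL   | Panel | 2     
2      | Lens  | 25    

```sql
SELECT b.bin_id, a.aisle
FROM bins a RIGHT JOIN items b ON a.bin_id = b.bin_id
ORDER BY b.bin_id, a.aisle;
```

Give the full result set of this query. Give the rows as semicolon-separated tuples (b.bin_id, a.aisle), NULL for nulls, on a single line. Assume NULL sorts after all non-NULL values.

(2, G); (2, G); (2, G); (2, G); (NULL, NULL)

RIGHT JOIN keeps every row from `items`; unmatched rows get NULL for `bins`'s columns.
Matching on a.bin_id = b.bin_id. A NULL in a compared column never satisfies the condition.
- a[0] bin_id=8 → no match.
- a[1] bin_id=11 → no match.
- a[2] bin_id=5 → no match.
- a[3] bin_id=11 → no match.
- a[4] bin_id=5 → no match.
- a[5] bin_id=2 → 4 match(es) in b → 4 row(s).
- plus 1 unmatched b row(s), each kept with NULL a columns.
After projecting and ordering:
b.bin_id | a.aisle
2 | G
2 | G
2 | G
2 | G
NULL | NULL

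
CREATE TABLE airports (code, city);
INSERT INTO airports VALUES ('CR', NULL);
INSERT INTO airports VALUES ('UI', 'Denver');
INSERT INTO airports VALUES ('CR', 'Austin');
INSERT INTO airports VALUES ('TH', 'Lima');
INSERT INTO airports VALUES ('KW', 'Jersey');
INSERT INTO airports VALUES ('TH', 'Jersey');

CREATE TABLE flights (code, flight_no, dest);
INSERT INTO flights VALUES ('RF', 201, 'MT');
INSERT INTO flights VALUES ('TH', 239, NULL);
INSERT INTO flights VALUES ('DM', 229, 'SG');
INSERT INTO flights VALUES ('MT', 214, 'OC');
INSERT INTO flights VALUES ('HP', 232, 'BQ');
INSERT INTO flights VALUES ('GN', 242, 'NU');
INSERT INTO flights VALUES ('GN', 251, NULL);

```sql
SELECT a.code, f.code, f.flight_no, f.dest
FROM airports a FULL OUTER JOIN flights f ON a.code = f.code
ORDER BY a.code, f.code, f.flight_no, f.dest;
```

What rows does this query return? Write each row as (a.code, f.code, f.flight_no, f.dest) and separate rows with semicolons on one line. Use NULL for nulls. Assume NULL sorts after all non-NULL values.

FULL OUTER JOIN keeps every row from both sides; unmatched rows get NULL for the other side's columns.
Matching on a.code = f.code.
Matched pairs: 2; unmatched a rows kept: 4; unmatched f rows kept: 6.

(CR, NULL, NULL, NULL); (CR, NULL, NULL, NULL); (KW, NULL, NULL, NULL); (TH, TH, 239, NULL); (TH, TH, 239, NULL); (UI, NULL, NULL, NULL); (NULL, DM, 229, SG); (NULL, GN, 242, NU); (NULL, GN, 251, NULL); (NULL, HP, 232, BQ); (NULL, MT, 214, OC); (NULL, RF, 201, MT)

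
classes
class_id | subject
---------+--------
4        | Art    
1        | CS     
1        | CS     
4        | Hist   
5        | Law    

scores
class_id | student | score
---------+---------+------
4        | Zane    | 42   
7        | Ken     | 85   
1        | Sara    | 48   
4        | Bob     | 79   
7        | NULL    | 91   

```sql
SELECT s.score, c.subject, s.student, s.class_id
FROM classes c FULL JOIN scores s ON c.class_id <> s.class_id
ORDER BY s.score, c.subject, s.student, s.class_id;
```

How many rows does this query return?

FULL OUTER JOIN keeps every row from both sides; unmatched rows get NULL for the other side's columns.
Matching on c.class_id <> s.class_id.
- class_id=4: 3 matching s row(s), so 3 row(s) emitted.
- class_id=1: 4 matching s row(s), so 4 row(s) emitted.
- class_id=1: 4 matching s row(s), so 4 row(s) emitted.
- class_id=4: 3 matching s row(s), so 3 row(s) emitted.
- class_id=5: 5 matching s row(s), so 5 row(s) emitted.
Total: 19 rows.

19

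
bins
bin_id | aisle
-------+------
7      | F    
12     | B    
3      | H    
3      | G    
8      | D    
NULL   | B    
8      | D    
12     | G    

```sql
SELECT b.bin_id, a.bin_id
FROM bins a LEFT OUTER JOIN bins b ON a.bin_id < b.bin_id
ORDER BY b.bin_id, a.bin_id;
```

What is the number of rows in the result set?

LEFT JOIN keeps every row from `bins a`; unmatched rows get NULL for `bins b`'s columns.
Matching on a.bin_id < b.bin_id. A NULL in a compared column never satisfies the condition.
- a (bin_id=7) pairs with 4 row(s) of b.
- a (bin_id=12) has no partner → padded with NULL.
- a (bin_id=3) pairs with 5 row(s) of b.
- a (bin_id=3) pairs with 5 row(s) of b.
- a (bin_id=8) pairs with 2 row(s) of b.
- a (bin_id=NULL) has no partner → padded with NULL.
- a (bin_id=8) pairs with 2 row(s) of b.
- a (bin_id=12) has no partner → padded with NULL.
Total: 18 matched + 3 padded = 21 rows.

21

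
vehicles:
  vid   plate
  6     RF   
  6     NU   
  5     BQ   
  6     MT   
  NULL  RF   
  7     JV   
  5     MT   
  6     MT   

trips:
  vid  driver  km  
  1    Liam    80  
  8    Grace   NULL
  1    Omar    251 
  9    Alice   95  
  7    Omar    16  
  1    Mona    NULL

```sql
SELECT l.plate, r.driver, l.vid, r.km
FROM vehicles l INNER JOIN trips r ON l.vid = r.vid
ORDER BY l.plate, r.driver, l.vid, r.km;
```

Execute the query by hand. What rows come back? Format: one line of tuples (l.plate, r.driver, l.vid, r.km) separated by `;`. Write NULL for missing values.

(JV, Omar, 7, 16)

INNER JOIN keeps only pairs where the ON condition holds.
Matching on l.vid = r.vid. A NULL in a compared column never satisfies the condition.
Matched pairs: 1.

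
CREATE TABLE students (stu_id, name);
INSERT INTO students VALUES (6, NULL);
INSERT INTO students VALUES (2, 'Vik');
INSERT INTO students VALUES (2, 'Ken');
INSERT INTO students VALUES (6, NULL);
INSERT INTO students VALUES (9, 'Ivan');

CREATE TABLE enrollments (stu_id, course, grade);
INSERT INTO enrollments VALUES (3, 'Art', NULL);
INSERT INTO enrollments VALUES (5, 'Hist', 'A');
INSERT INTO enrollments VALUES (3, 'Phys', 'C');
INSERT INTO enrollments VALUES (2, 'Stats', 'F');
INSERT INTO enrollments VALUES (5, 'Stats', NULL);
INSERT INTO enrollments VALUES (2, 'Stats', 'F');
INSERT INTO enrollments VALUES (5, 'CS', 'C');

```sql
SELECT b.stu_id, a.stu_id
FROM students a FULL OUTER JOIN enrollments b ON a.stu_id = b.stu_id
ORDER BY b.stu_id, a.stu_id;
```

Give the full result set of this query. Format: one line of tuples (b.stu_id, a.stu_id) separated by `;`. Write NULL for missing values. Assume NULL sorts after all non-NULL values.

FULL OUTER JOIN keeps every row from both sides; unmatched rows get NULL for the other side's columns.
Matching on a.stu_id = b.stu_id.
- a (stu_id=6) has no partner → padded with NULL.
- a (stu_id=2) pairs with 2 row(s) of b.
- a (stu_id=2) pairs with 2 row(s) of b.
- a (stu_id=6) has no partner → padded with NULL.
- a (stu_id=9) has no partner → padded with NULL.
- 5 b row(s) had no a match → kept, a columns NULL.

(2, 2); (2, 2); (2, 2); (2, 2); (3, NULL); (3, NULL); (5, NULL); (5, NULL); (5, NULL); (NULL, 6); (NULL, 6); (NULL, 9)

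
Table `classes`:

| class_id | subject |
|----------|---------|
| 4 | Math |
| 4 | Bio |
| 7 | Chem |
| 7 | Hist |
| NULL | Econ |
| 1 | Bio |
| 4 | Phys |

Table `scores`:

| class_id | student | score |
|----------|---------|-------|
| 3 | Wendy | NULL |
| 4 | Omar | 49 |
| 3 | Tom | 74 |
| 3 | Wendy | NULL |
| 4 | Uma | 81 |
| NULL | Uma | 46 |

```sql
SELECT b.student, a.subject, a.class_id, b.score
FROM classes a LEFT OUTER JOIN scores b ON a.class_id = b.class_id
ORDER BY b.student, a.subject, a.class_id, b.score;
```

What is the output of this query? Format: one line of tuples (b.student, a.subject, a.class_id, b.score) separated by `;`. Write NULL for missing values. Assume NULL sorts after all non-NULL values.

LEFT JOIN keeps every row from `classes`; unmatched rows get NULL for `scores`'s columns.
Matching on a.class_id = b.class_id. A NULL in a compared column never satisfies the condition.
- class_id=4: 2 matching b row(s), so 2 row(s) emitted.
- class_id=4: 2 matching b row(s), so 2 row(s) emitted.
- class_id=7: no b row matches, row kept with b columns NULL.
- class_id=7: no b row matches, row kept with b columns NULL.
- class_id=NULL: no b row matches, row kept with b columns NULL.
- class_id=1: no b row matches, row kept with b columns NULL.
- class_id=4: 2 matching b row(s), so 2 row(s) emitted.
After projecting and ordering:
b.student | a.subject | a.class_id | b.score
Omar | Bio | 4 | 49
Omar | Math | 4 | 49
Omar | Phys | 4 | 49
Uma | Bio | 4 | 81
Uma | Math | 4 | 81
Uma | Phys | 4 | 81
NULL | Bio | 1 | NULL
NULL | Chem | 7 | NULL
NULL | Econ | NULL | NULL
NULL | Hist | 7 | NULL

(Omar, Bio, 4, 49); (Omar, Math, 4, 49); (Omar, Phys, 4, 49); (Uma, Bio, 4, 81); (Uma, Math, 4, 81); (Uma, Phys, 4, 81); (NULL, Bio, 1, NULL); (NULL, Chem, 7, NULL); (NULL, Econ, NULL, NULL); (NULL, Hist, 7, NULL)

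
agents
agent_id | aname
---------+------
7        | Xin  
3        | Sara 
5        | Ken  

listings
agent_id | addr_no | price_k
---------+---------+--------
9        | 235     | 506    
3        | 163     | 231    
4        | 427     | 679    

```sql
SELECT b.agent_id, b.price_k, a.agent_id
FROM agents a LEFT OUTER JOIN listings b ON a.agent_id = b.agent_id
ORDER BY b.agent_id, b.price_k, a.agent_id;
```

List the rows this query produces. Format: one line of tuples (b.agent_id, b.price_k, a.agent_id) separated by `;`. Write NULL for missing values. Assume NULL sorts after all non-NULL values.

(3, 231, 3); (NULL, NULL, 5); (NULL, NULL, 7)

LEFT JOIN keeps every row from `agents`; unmatched rows get NULL for `listings`'s columns.
Matching on a.agent_id = b.agent_id.
Matched pairs: 1; unmatched a rows kept: 2.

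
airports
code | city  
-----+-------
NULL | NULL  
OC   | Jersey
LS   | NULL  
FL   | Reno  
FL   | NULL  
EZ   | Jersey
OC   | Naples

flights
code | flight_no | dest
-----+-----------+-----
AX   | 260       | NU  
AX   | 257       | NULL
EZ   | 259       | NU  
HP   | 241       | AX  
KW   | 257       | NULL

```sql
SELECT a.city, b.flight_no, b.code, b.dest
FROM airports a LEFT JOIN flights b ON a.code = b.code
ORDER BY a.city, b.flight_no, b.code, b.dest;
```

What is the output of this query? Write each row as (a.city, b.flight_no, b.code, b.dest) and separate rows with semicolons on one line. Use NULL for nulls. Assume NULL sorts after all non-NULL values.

LEFT JOIN keeps every row from `airports`; unmatched rows get NULL for `flights`'s columns.
Matching on a.code = b.code. A NULL in a compared column never satisfies the condition.
Matched pairs: 1; unmatched a rows kept: 6.

(Jersey, 259, EZ, NU); (Jersey, NULL, NULL, NULL); (Naples, NULL, NULL, NULL); (Reno, NULL, NULL, NULL); (NULL, NULL, NULL, NULL); (NULL, NULL, NULL, NULL); (NULL, NULL, NULL, NULL)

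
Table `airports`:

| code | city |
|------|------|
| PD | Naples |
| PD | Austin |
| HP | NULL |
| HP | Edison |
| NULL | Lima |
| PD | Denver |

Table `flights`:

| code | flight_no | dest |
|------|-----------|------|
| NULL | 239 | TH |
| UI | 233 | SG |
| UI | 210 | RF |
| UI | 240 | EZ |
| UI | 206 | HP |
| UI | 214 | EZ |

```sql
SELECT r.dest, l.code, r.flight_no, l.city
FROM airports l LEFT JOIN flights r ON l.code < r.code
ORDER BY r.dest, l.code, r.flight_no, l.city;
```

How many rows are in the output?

26

LEFT JOIN keeps every row from `airports`; unmatched rows get NULL for `flights`'s columns.
Matching on l.code < r.code. A NULL in a compared column never satisfies the condition.
- l row (code=PD): matches 5 r row(s) → 5 output row(s).
- l row (code=PD): matches 5 r row(s) → 5 output row(s).
- l row (code=HP): matches 5 r row(s) → 5 output row(s).
- l row (code=HP): matches 5 r row(s) → 5 output row(s).
- l row (code=NULL): no match → kept, r columns NULL.
- l row (code=PD): matches 5 r row(s) → 5 output row(s).
Total: 25 matched + 1 padded = 26 rows.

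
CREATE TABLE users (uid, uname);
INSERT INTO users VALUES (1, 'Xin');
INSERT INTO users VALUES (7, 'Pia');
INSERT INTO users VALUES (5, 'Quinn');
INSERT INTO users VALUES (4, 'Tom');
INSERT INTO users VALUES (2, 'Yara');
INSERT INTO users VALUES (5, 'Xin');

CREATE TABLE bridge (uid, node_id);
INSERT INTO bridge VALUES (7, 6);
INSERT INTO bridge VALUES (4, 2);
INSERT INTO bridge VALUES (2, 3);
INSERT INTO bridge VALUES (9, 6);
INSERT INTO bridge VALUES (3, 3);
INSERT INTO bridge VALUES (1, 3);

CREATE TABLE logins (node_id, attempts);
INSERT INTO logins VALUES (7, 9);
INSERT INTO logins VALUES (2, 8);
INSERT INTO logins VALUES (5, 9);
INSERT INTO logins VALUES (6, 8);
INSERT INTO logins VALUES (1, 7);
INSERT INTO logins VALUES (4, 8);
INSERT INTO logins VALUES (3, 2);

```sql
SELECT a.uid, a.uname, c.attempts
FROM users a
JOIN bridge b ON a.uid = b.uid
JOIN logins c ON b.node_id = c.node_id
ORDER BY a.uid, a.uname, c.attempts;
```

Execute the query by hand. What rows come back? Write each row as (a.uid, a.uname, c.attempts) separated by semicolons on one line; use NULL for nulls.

(1, Xin, 2); (2, Yara, 2); (4, Tom, 8); (7, Pia, 8)

Evaluate left to right. First `users a INNER JOIN bridge b` on uid: 4 row(s).
Then INNER JOIN `logins c` on node_id: keep only rows whose b.node_id appears in c.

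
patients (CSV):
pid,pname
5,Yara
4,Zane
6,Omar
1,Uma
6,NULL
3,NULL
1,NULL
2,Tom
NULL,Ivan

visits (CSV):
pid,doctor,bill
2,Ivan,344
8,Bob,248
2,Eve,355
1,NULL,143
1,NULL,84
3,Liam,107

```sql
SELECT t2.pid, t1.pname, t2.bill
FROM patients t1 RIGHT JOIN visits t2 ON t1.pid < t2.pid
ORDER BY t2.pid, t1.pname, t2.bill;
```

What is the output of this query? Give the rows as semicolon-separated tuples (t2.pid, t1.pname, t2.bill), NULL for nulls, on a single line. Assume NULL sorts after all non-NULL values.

RIGHT JOIN keeps every row from `visits`; unmatched rows get NULL for `patients`'s columns.
Matching on t1.pid < t2.pid. A NULL in a compared column never satisfies the condition.
- t1 (pid=5) pairs with 1 row(s) of t2.
- t1 (pid=4) pairs with 1 row(s) of t2.
- t1 (pid=6) pairs with 1 row(s) of t2.
- t1 (pid=1) pairs with 4 row(s) of t2.
- t1 (pid=6) pairs with 1 row(s) of t2.
- t1 (pid=3) pairs with 1 row(s) of t2.
- t1 (pid=1) pairs with 4 row(s) of t2.
- t1 (pid=2) pairs with 2 row(s) of t2.
- t1 (pid=NULL) has no partner in t2.
- 2 t2 row(s) had no t1 match → kept, t1 columns NULL.

(1, NULL, 84); (1, NULL, 143); (2, Uma, 344); (2, Uma, 355); (2, NULL, 344); (2, NULL, 355); (3, Tom, 107); (3, Uma, 107); (3, NULL, 107); (8, Omar, 248); (8, Tom, 248); (8, Uma, 248); (8, Yara, 248); (8, Zane, 248); (8, NULL, 248); (8, NULL, 248); (8, NULL, 248)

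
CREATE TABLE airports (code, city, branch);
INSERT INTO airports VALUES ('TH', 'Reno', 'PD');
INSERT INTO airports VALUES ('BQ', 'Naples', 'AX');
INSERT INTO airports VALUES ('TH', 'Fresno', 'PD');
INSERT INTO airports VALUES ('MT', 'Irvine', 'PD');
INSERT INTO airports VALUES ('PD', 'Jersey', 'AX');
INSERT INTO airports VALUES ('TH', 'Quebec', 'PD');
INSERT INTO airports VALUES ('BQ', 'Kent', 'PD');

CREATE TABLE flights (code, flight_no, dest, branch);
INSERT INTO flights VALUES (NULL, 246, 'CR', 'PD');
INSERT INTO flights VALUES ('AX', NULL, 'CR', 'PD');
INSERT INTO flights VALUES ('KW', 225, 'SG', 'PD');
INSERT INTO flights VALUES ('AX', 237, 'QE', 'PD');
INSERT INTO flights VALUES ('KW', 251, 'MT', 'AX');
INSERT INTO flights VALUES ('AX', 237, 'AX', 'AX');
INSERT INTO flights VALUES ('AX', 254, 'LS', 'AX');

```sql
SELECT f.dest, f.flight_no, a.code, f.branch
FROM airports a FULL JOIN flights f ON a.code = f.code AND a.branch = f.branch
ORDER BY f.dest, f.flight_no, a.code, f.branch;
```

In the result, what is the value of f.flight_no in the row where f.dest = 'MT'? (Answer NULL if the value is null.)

251

FULL OUTER JOIN keeps every row from both sides; unmatched rows get NULL for the other side's columns.
Matching on a.code = f.code AND a.branch = f.branch. A NULL in a compared column never satisfies the condition.
Matched pairs: 0; unmatched a rows kept: 7; unmatched f rows kept: 7.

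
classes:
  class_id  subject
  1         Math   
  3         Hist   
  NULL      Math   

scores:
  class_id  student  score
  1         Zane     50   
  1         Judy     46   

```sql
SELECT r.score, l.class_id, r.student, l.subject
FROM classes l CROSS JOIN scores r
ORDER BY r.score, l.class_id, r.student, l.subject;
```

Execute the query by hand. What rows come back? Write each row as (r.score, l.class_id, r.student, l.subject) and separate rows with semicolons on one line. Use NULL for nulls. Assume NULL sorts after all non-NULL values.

(46, 1, Judy, Math); (46, 3, Judy, Hist); (46, NULL, Judy, Math); (50, 1, Zane, Math); (50, 3, Zane, Hist); (50, NULL, Zane, Math)

CROSS JOIN pairs every row of `classes` with every row of `scores`: 3 × 2 = 6 rows.
After projecting and ordering:
r.score | l.class_id | r.student | l.subject
46 | 1 | Judy | Math
46 | 3 | Judy | Hist
46 | NULL | Judy | Math
50 | 1 | Zane | Math
50 | 3 | Zane | Hist
50 | NULL | Zane | Math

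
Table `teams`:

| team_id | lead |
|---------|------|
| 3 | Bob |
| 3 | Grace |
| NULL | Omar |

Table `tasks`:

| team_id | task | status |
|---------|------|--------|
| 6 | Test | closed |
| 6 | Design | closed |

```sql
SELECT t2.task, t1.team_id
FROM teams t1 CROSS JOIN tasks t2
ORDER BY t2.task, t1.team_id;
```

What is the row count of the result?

CROSS JOIN pairs every row of `teams` with every row of `tasks`: 3 × 2 = 6 rows.

6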